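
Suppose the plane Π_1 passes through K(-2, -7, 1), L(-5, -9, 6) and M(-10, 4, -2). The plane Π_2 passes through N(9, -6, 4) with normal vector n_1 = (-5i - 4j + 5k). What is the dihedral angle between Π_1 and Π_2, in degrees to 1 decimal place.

KL = (-3, -2, 5), KM = (-8, 11, -3); a normal to Π_1 is KL × KM = (-49, -49, -49).
Using K: Π_1 has equation -49x - 49y - 49z = 392.
Π_2: n_1·r = n_1·N gives -5x - 4y + 5z = -1.
cos θ = |n₁·n₂| / (|n₁||n₂|) = |196| / (√7203 · √66).
θ = arccos(0.28427) ≈ 73.5°.

73.5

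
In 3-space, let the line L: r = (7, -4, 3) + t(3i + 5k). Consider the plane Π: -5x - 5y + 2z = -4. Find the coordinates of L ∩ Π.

(4, -4, -2)

Substitute r = (7, -4, 3) + t(3, 0, 5) into the plane: -9 + (-5)t = -4, so t = -1.
Intersection: (7, -4, 3) + (-1)·(3, 0, 5) = (4, -4, -2).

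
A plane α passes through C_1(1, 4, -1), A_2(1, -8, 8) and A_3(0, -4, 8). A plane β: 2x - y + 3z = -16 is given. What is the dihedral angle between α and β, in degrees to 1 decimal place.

C_1A_2 = (0, -12, 9), C_1A_3 = (-1, -8, 9); a normal to α is C_1A_2 × C_1A_3 = (-36, -9, -12).
Using C_1: α has equation -36x - 9y - 12z = -60.
cos θ = |n₁·n₂| / (|n₁||n₂|) = |-99| / (√1521 · √14).
θ = arccos(0.67843) ≈ 47.3°.

47.3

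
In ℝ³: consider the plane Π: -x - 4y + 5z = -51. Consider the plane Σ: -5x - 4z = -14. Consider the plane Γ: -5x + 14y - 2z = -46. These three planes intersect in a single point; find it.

(10, -1, -9)

Solving the 3×3 linear system -x - 4y + 5z = -51, -5x - 4z = -14, -5x + 14y - 2z = -46 (e.g. by elimination or Cramer's rule, determinant = -446) gives (10, -1, -9).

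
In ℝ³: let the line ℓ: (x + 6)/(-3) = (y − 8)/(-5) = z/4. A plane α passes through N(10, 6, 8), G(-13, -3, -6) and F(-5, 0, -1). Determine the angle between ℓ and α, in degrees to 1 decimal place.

ℓ has direction (-3, -5, 4) through (-6, 8, 0).
NG = (-23, -9, -14), NF = (-15, -6, -9); a normal to α is NG × NF = (-3, 3, 3).
Using N: α has equation -3x + 3y + 3z = 12.
sin θ = |n·v| / (|n||v|) = |6| / (√27 · √50) = 0.16330.
θ ≈ 9.4°.

9.4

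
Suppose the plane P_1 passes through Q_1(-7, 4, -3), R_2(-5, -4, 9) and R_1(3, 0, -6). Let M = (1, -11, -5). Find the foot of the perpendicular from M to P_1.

(5, -4, -1)

Q_1R_2 = (2, -8, 12), Q_1R_1 = (10, -4, -3); a normal to P_1 is Q_1R_2 × Q_1R_1 = (72, 126, 72).
Using Q_1: P_1 has equation 72x + 126y + 72z = -216.
Foot = M − λn with λ = (n·M − d)/|n|² = (-1674 − (-216))/26244 = -1/18.
Foot = (1, -11, -5) − (-1/18)·(72, 126, 72) = (5, -4, -1).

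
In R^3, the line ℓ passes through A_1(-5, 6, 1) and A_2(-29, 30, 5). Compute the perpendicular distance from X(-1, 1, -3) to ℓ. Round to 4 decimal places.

A direction vector for ℓ is A_2 − A_1 = (-24, 24, 4).
Taking (-5, 6, 1) on ℓ with direction v = (-24, 24, 4): w = X − (-5, 6, 1) = (4, -5, -4), and w × v = (76, 80, -24).
Distance = |w × v| / |v| = √12752 / √1168 ≈ 3.3042.

3.3042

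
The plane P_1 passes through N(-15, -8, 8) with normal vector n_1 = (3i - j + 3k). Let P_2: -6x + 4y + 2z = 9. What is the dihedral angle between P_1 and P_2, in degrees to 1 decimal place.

60.6

P_1: n_1·r = n_1·N gives 3x - y + 3z = -13.
cos θ = |n₁·n₂| / (|n₁||n₂|) = |-16| / (√19 · √56).
θ = arccos(0.49051) ≈ 60.6°.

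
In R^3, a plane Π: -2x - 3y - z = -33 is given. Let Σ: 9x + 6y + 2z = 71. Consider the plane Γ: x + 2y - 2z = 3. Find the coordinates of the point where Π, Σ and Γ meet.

(1, 8, 7)

Solving the 3×3 linear system -2x - 3y - z = -33, 9x + 6y + 2z = 71, x + 2y - 2z = 3 (e.g. by elimination or Cramer's rule, determinant = -40) gives (1, 8, 7).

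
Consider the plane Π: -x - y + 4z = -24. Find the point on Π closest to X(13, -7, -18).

(10, -10, -6)

Foot = X − λn with λ = (n·X − d)/|n|² = (-78 − (-24))/18 = -3.
Foot = (13, -7, -18) − (-3)·(-1, -1, 4) = (10, -10, -6).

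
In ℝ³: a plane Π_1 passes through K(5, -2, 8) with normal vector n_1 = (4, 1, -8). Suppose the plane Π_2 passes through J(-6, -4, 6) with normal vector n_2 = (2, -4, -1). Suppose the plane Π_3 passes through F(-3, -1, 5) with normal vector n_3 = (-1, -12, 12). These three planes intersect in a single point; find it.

Π_1: n_1·r = n_1·K gives 4x + y - 8z = -46.
Π_2: n_2·r = n_2·J gives 2x - 4y - z = -2.
Π_3: n_3·r = n_3·F gives -x - 12y + 12z = 75.
Solving the 3×3 linear system 4x + y - 8z = -46, 2x - 4y - z = -2, -x - 12y + 12z = 75 (e.g. by elimination or Cramer's rule, determinant = -39) gives (-3, -2, 4).

(-3, -2, 4)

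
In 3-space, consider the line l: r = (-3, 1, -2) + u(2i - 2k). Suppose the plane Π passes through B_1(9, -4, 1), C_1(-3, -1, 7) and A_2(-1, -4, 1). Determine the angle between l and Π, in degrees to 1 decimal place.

B_1C_1 = (-12, 3, 6), B_1A_2 = (-10, 0, 0); a normal to Π is B_1C_1 × B_1A_2 = (0, -60, 30).
Using B_1: Π has equation -60y + 30z = 270.
sin θ = |n·v| / (|n||v|) = |-60| / (√4500 · √8) = 0.31623.
θ ≈ 18.4°.

18.4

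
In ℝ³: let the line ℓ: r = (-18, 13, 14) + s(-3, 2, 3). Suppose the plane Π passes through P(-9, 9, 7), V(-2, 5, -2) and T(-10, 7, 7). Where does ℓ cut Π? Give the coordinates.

(-6, 5, 2)

PV = (7, -4, -9), PT = (-1, -2, 0); a normal to Π is PV × PT = (-18, 9, -18).
Using P: Π has equation -18x + 9y - 18z = 117.
Substitute r = (-18, 13, 14) + t(-3, 2, 3) into the plane: 189 + 18t = 117, so t = -4.
Intersection: (-18, 13, 14) + (-4)·(-3, 2, 3) = (-6, 5, 2).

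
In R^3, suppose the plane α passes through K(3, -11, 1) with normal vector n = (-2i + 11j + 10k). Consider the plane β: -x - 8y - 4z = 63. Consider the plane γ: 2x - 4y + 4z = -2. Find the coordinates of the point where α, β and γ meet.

α: n·r = n·K gives -2x + 11y + 10z = -117.
Solving the 3×3 linear system -2x + 11y + 10z = -117, -x - 8y - 4z = 63, 2x - 4y + 4z = -2 (e.g. by elimination or Cramer's rule, determinant = 252) gives (1, -5, -6).

(1, -5, -6)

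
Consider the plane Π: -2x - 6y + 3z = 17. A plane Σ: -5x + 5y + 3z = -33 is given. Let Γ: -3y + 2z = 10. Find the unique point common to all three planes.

Solving the 3×3 linear system -2x - 6y + 3z = 17, -5x + 5y + 3z = -33, -3y + 2z = 10 (e.g. by elimination or Cramer's rule, determinant = -53) gives (2, -4, -1).

(2, -4, -1)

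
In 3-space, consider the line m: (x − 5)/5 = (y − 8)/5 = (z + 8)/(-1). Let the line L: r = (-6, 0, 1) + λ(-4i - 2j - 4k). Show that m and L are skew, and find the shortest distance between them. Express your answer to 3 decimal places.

m has direction (5, 5, -1) through (5, 8, -8).
Common perpendicular direction n = (5, 5, -1) × (-4, -2, -4) = (-22, 24, 10).
With w = (-6, 0, 1) − (5, 8, -8) = (-11, -8, 9), w · n = 140.
Since n ≠ 0 the lines are not parallel, and w · n = 140 ≠ 0 so they do not intersect; hence they are skew.
Distance = |w · n| / |n| = |140| / √1160 ≈ 4.111.

4.111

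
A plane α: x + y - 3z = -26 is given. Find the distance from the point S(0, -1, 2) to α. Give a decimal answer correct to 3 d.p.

5.729

n·S − d = (1)·(0) + (1)·(-1) + (-3)·(2) − (-26) = 19; |n| = √11.
Distance = |19| / √11 = 19/√11 ≈ 5.729.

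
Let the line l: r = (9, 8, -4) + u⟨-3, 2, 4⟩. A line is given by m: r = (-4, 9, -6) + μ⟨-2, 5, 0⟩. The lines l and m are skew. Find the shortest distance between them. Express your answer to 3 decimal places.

Common perpendicular direction n = (-3, 2, 4) × (-2, 5, 0) = (-20, -8, -11).
With w = (-4, 9, -6) − (9, 8, -4) = (-13, 1, -2), w · n = 274.
Distance = |w · n| / |n| = |274| / √585 ≈ 11.329.

11.329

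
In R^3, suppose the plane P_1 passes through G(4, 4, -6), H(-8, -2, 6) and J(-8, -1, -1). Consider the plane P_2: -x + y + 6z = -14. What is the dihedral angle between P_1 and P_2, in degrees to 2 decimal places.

GH = (-12, -6, 12), GJ = (-12, -5, 5); a normal to P_1 is GH × GJ = (30, -84, -12).
Using G: P_1 has equation 30x - 84y - 12z = -144.
cos θ = |n₁·n₂| / (|n₁||n₂|) = |-186| / (√8100 · √38).
θ = arccos(0.33526) ≈ 70.41°.

70.41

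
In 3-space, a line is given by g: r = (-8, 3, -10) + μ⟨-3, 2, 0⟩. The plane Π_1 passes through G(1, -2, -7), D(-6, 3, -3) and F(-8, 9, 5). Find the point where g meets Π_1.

(4, -5, -10)

GD = (-7, 5, 4), GF = (-9, 11, 12); a normal to Π_1 is GD × GF = (16, 48, -32).
Using G: Π_1 has equation 16x + 48y - 32z = 144.
Substitute r = (-8, 3, -10) + t(-3, 2, 0) into the plane: 336 + 48t = 144, so t = -4.
Intersection: (-8, 3, -10) + (-4)·(-3, 2, 0) = (4, -5, -10).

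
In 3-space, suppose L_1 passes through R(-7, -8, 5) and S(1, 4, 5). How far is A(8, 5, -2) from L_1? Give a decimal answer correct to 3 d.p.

A direction vector for L_1 is S − R = (8, 12, 0).
Taking (-7, -8, 5) on L_1 with direction v = (8, 12, 0): w = A − (-7, -8, 5) = (15, 13, -7), and w × v = (84, -56, 76).
Distance = |w × v| / |v| = √15968 / √208 ≈ 8.762.

8.762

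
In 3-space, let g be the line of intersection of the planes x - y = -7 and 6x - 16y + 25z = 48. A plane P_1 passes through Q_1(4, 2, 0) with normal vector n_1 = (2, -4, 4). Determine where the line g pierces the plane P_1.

(-6, 1, 4)

Direction of g: (1, -1, 0) × (6, -16, 25) = (-25, -25, -10).
A point on g: solving the two plane equations with x = -16 gives (-16, -9, 0).
P_1: n_1·r = n_1·Q_1 gives 2x - 4y + 4z = 0.
Substitute r = (-16, -9, 0) + t(-25, -25, -10) into the plane: 4 + 10t = 0, so t = -2/5.
Intersection: (-16, -9, 0) + (-2/5)·(-25, -25, -10) = (-6, 1, 4).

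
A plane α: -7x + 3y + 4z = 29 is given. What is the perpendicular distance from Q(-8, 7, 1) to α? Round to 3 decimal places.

6.045

n·Q − d = (-7)·(-8) + (3)·(7) + (4)·(1) − 29 = 52; |n| = √74.
Distance = |52| / √74 = 52/√74 ≈ 6.045.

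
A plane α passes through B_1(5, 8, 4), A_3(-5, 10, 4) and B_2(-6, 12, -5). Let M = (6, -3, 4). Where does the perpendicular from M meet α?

B_1A_3 = (-10, 2, 0), B_1B_2 = (-11, 4, -9); a normal to α is B_1A_3 × B_1B_2 = (-18, -90, -18).
Using B_1: α has equation -18x - 90y - 18z = -882.
Foot = M − λn with λ = (n·M − d)/|n|² = (90 − (-882))/8748 = 1/9.
Foot = (6, -3, 4) − (1/9)·(-18, -90, -18) = (8, 7, 6).

(8, 7, 6)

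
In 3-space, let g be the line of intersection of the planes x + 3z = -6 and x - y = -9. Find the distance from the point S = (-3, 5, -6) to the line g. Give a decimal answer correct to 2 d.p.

5.08

Direction of g: (1, 0, 3) × (1, -1, 0) = (3, 3, -1).
A point on g: solving the two plane equations with x = -3 gives (-3, 6, -1).
Taking (-3, 6, -1) on g with direction v = (3, 3, -1): w = S − (-3, 6, -1) = (0, -1, -5), and w × v = (16, -15, 3).
Distance = |w × v| / |v| = √490 / √19 ≈ 5.08.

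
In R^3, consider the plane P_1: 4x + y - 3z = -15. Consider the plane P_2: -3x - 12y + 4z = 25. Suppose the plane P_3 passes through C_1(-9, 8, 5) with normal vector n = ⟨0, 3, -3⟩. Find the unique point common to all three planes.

P_3: n·r = n·C_1 gives 3y - 3z = 9.
Solving the 3×3 linear system 4x + y - 3z = -15, -3x - 12y + 4z = 25, 3y - 3z = 9 (e.g. by elimination or Cramer's rule, determinant = 114) gives (-7, -2, -5).

(-7, -2, -5)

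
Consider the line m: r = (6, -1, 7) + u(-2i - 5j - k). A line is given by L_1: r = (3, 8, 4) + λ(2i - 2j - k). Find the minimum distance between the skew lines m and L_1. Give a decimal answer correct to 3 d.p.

Common perpendicular direction n = (-2, -5, -1) × (2, -2, -1) = (3, -4, 14).
With w = (3, 8, 4) − (6, -1, 7) = (-3, 9, -3), w · n = -87.
Distance = |w · n| / |n| = |-87| / √221 ≈ 5.852.

5.852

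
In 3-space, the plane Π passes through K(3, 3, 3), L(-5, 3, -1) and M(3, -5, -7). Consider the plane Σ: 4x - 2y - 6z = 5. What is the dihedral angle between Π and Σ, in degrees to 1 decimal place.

KL = (-8, 0, -4), KM = (0, -8, -10); a normal to Π is KL × KM = (-32, -80, 64).
Using K: Π has equation -32x - 80y + 64z = -144.
cos θ = |n₁·n₂| / (|n₁||n₂|) = |-352| / (√11520 · √56).
θ = arccos(0.43825) ≈ 64.0°.

64.0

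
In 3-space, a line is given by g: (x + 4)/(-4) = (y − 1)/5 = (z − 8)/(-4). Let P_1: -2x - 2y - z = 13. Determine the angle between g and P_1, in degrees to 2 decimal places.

5.07

g has direction (-4, 5, -4) through (-4, 1, 8).
sin θ = |n·v| / (|n||v|) = |2| / (√9 · √57) = 0.08830.
θ ≈ 5.07°.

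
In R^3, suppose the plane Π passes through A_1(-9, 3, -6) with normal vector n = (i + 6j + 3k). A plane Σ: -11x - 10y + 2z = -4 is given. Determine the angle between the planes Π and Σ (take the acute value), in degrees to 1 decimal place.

50.3

Π: n·r = n·A_1 gives x + 6y + 3z = -9.
cos θ = |n₁·n₂| / (|n₁||n₂|) = |-65| / (√46 · √225).
θ = arccos(0.63892) ≈ 50.3°.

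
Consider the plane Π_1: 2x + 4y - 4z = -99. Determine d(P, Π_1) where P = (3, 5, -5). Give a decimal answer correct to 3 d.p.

n·P − d = (2)·(3) + (4)·(5) + (-4)·(-5) − (-99) = 145; |n| = √36.
Distance = |145| / √36 = 145/√36 ≈ 24.167.

24.167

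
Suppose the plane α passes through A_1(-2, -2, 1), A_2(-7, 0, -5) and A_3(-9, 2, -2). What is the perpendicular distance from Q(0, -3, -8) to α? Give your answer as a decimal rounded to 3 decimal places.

1.909

A_1A_2 = (-5, 2, -6), A_1A_3 = (-7, 4, -3); a normal to α is A_1A_2 × A_1A_3 = (18, 27, -6).
Using A_1: α has equation 18x + 27y - 6z = -96.
n·Q − d = (18)·(0) + (27)·(-3) + (-6)·(-8) − (-96) = 63; |n| = √1089.
Distance = |63| / √1089 = 63/√1089 ≈ 1.909.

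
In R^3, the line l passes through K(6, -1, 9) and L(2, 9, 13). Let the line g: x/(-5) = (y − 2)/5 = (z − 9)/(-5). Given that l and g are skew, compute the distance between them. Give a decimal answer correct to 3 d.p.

3.487

A direction vector for l is L − K = (-4, 10, 4).
g has direction (-5, 5, -5) through (0, 2, 9).
Common perpendicular direction n = (-4, 10, 4) × (-5, 5, -5) = (-70, -40, 30).
With w = (0, 2, 9) − (6, -1, 9) = (-6, 3, 0), w · n = 300.
Distance = |w · n| / |n| = |300| / √7400 ≈ 3.487.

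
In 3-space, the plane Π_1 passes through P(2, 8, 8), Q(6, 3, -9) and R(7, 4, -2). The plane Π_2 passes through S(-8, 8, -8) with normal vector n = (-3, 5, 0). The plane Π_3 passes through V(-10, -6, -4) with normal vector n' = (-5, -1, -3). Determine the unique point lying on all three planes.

PQ = (4, -5, -17), PR = (5, -4, -10); a normal to Π_1 is PQ × PR = (-18, -45, 9).
Using P: Π_1 has equation -18x - 45y + 9z = -324.
Π_2: n·r = n·S gives -3x + 5y = 64.
Π_3: n'·r = n'·V gives -5x - y - 3z = 68.
Solving the 3×3 linear system -18x - 45y + 9z = -324, -3x + 5y = 64, -5x - y - 3z = 68 (e.g. by elimination or Cramer's rule, determinant = 927) gives (-8, 8, -12).

(-8, 8, -12)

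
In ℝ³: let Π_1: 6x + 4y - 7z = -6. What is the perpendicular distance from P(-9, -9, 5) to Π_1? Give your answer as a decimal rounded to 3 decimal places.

11.841

n·P − d = (6)·(-9) + (4)·(-9) + (-7)·(5) − (-6) = -119; |n| = √101.
Distance = |-119| / √101 = 119/√101 ≈ 11.841.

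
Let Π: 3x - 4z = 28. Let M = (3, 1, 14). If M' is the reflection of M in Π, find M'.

λ = (n·M − d)/|n|² = (-47 − 28)/25 = -3.
Reflection = M − 2λn = (3, 1, 14) − (-6)·(3, 0, -4) = (21, 1, -10).

(21, 1, -10)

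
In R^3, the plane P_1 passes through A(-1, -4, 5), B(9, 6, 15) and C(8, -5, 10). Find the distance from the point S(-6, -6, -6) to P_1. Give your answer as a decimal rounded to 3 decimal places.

5.840

AB = (10, 10, 10), AC = (9, -1, 5); a normal to P_1 is AB × AC = (60, 40, -100).
Using A: P_1 has equation 60x + 40y - 100z = -720.
n·S − d = (60)·(-6) + (40)·(-6) + (-100)·(-6) − (-720) = 720; |n| = √15200.
Distance = |720| / √15200 = 720/√15200 ≈ 5.840.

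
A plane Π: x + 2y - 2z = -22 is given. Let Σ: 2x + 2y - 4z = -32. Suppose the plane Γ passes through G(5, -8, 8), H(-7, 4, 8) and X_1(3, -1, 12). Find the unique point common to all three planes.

GH = (-12, 12, 0), GX_1 = (-2, 7, 4); a normal to Γ is GH × GX_1 = (48, 48, -60).
Using G: Γ has equation 48x + 48y - 60z = -624.
Solving the 3×3 linear system x + 2y - 2z = -22, 2x + 2y - 4z = -32, 48x + 48y - 60z = -624 (e.g. by elimination or Cramer's rule, determinant = -72) gives (-2, -6, 4).

(-2, -6, 4)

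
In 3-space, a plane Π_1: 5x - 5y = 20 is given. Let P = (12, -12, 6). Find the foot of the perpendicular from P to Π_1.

(2, -2, 6)

Foot = P − λn with λ = (n·P − d)/|n|² = (120 − 20)/50 = 2.
Foot = (12, -12, 6) − 2·(5, -5, 0) = (2, -2, 6).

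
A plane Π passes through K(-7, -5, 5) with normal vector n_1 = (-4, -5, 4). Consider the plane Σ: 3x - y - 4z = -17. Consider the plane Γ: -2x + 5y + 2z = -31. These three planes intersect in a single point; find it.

(-2, -9, 5)

Π: n_1·r = n_1·K gives -4x - 5y + 4z = 73.
Solving the 3×3 linear system -4x - 5y + 4z = 73, 3x - y - 4z = -17, -2x + 5y + 2z = -31 (e.g. by elimination or Cramer's rule, determinant = -30) gives (-2, -9, 5).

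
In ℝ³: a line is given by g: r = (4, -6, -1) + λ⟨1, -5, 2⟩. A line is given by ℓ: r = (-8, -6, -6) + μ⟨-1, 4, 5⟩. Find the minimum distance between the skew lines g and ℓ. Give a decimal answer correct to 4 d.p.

Common perpendicular direction n = (1, -5, 2) × (-1, 4, 5) = (-33, -7, -1).
With w = (-8, -6, -6) − (4, -6, -1) = (-12, 0, -5), w · n = 401.
Distance = |w · n| / |n| = |401| / √1139 ≈ 11.8818.

11.8818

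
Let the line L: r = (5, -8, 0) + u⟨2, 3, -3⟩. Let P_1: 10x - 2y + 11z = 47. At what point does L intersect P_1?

Substitute r = (5, -8, 0) + t(2, 3, -3) into the plane: 66 + (-19)t = 47, so t = 1.
Intersection: (5, -8, 0) + 1·(2, 3, -3) = (7, -5, -3).

(7, -5, -3)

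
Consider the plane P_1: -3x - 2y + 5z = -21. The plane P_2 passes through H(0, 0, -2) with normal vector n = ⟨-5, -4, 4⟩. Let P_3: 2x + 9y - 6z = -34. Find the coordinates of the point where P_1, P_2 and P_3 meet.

P_2: n·r = n·H gives -5x - 4y + 4z = -8.
Solving the 3×3 linear system -3x - 2y + 5z = -21, -5x - 4y + 4z = -8, 2x + 9y - 6z = -34 (e.g. by elimination or Cramer's rule, determinant = -105) gives (4, -8, -5).

(4, -8, -5)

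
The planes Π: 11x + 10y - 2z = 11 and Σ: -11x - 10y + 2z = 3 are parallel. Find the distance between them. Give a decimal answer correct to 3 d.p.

0.933

Rescale Σ by 1/(-1): 11x + 10y - 2z = -3. Then distance = |11 − (-3)| / √225 ≈ 0.933.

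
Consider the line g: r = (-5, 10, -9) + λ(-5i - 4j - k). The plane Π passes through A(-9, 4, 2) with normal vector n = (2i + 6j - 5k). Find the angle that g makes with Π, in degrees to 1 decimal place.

Π: n·r = n·A gives 2x + 6y - 5z = -4.
sin θ = |n·v| / (|n||v|) = |-29| / (√65 · √42) = 0.55503.
θ ≈ 33.7°.

33.7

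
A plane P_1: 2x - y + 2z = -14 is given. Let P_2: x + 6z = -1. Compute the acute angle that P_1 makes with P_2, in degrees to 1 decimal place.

39.9

cos θ = |n₁·n₂| / (|n₁||n₂|) = |14| / (√9 · √37).
θ = arccos(0.76720) ≈ 39.9°.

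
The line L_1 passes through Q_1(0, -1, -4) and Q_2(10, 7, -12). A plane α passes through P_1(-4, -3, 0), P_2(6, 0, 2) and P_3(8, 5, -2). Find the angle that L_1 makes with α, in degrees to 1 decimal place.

12.8

A direction vector for L_1 is Q_2 − Q_1 = (10, 8, -8).
P_1P_2 = (10, 3, 2), P_1P_3 = (12, 8, -2); a normal to α is P_1P_2 × P_1P_3 = (-22, 44, 44).
Using P_1: α has equation -22x + 44y + 44z = -44.
sin θ = |n·v| / (|n||v|) = |-220| / (√4356 · √228) = 0.22076.
θ ≈ 12.8°.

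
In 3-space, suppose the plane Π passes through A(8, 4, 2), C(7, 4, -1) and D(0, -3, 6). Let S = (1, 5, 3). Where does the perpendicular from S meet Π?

(4, 1, 2)

AC = (-1, 0, -3), AD = (-8, -7, 4); a normal to Π is AC × AD = (-21, 28, 7).
Using A: Π has equation -21x + 28y + 7z = -42.
Foot = S − λn with λ = (n·S − d)/|n|² = (140 − (-42))/1274 = 1/7.
Foot = (1, 5, 3) − (1/7)·(-21, 28, 7) = (4, 1, 2).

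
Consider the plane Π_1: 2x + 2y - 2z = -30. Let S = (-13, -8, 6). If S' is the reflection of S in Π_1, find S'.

(-5, 0, -2)

λ = (n·S − d)/|n|² = (-54 − (-30))/12 = -2.
Reflection = S − 2λn = (-13, -8, 6) − (-4)·(2, 2, -2) = (-5, 0, -2).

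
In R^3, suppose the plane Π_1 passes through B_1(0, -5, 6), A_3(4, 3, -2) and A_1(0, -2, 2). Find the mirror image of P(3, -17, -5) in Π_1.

B_1A_3 = (4, 8, -8), B_1A_1 = (0, 3, -4); a normal to Π_1 is B_1A_3 × B_1A_1 = (-8, 16, 12).
Using B_1: Π_1 has equation -8x + 16y + 12z = -8.
λ = (n·P − d)/|n|² = (-356 − (-8))/464 = -3/4.
Reflection = P − 2λn = (3, -17, -5) − (-3/2)·(-8, 16, 12) = (-9, 7, 13).

(-9, 7, 13)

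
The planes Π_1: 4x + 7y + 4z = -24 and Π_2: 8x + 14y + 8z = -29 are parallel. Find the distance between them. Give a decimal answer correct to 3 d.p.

Rescale Π_2 by 1/2: 4x + 7y + 4z = -29/2. Then distance = |-24 − (-29/2)| / √81 ≈ 1.056.

1.056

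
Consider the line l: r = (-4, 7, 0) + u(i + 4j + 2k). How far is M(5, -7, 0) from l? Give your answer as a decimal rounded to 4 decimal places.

13.1076

Taking (-4, 7, 0) on l with direction v = (1, 4, 2): w = M − (-4, 7, 0) = (9, -14, 0), and w × v = (-28, -18, 50).
Distance = |w × v| / |v| = √3608 / √21 ≈ 13.1076.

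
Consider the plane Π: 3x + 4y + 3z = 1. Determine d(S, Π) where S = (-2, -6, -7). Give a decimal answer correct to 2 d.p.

n·S − d = (3)·(-2) + (4)·(-6) + (3)·(-7) − 1 = -52; |n| = √34.
Distance = |-52| / √34 = 52/√34 ≈ 8.92.

8.92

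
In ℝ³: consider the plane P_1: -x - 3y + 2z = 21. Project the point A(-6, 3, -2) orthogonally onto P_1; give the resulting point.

Foot = A − λn with λ = (n·A − d)/|n|² = (-7 − 21)/14 = -2.
Foot = (-6, 3, -2) − (-2)·(-1, -3, 2) = (-8, -3, 2).

(-8, -3, 2)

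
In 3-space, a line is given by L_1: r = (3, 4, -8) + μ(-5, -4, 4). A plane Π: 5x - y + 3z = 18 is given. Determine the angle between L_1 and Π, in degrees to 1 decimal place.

sin θ = |n·v| / (|n||v|) = |-9| / (√35 · √57) = 0.20150.
θ ≈ 11.6°.

11.6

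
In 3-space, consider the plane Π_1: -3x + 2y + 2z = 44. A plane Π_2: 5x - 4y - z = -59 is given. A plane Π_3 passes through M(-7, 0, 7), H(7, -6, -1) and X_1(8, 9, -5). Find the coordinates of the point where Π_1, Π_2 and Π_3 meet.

MH = (14, -6, -8), MX_1 = (15, 9, -12); a normal to Π_3 is MH × MX_1 = (144, 48, 216).
Using M: Π_3 has equation 144x + 48y + 216z = 504.
Solving the 3×3 linear system -3x + 2y + 2z = 44, 5x - 4y - z = -59, 144x + 48y + 216z = 504 (e.g. by elimination or Cramer's rule, determinant = 1632) gives (-8, 3, 7).

(-8, 3, 7)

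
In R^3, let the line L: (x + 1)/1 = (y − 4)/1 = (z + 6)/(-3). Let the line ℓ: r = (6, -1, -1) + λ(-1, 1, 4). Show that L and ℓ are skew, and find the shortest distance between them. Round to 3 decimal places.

L has direction (1, 1, -3) through (-1, 4, -6).
Common perpendicular direction n = (1, 1, -3) × (-1, 1, 4) = (7, -1, 2).
With w = (6, -1, -1) − (-1, 4, -6) = (7, -5, 5), w · n = 64.
Since n ≠ 0 the lines are not parallel, and w · n = 64 ≠ 0 so they do not intersect; hence they are skew.
Distance = |w · n| / |n| = |64| / √54 ≈ 8.709.

8.709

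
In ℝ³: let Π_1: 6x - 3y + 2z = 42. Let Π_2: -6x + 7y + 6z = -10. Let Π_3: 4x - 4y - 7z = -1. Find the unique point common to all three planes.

(7, 2, 3)

Solving the 3×3 linear system 6x - 3y + 2z = 42, -6x + 7y + 6z = -10, 4x - 4y - 7z = -1 (e.g. by elimination or Cramer's rule, determinant = -104) gives (7, 2, 3).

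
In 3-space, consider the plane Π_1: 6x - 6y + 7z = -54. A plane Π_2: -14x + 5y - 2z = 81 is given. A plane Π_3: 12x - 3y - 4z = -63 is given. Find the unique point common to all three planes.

(-4, 5, 0)

Solving the 3×3 linear system 6x - 6y + 7z = -54, -14x + 5y - 2z = 81, 12x - 3y - 4z = -63 (e.g. by elimination or Cramer's rule, determinant = 198) gives (-4, 5, 0).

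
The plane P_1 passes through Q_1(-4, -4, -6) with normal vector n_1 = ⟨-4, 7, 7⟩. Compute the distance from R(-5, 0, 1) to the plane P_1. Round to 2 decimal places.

7.59

P_1: n_1·r = n_1·Q_1 gives -4x + 7y + 7z = -54.
n·R − d = (-4)·(-5) + (7)·(0) + (7)·(1) − (-54) = 81; |n| = √114.
Distance = |81| / √114 = 81/√114 ≈ 7.59.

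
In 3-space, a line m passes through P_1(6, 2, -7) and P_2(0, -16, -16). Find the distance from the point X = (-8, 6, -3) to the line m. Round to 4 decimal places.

15.0564

A direction vector for m is P_2 − P_1 = (-6, -18, -9).
Taking (6, 2, -7) on m with direction v = (-6, -18, -9): w = X − (6, 2, -7) = (-14, 4, 4), and w × v = (36, -150, 276).
Distance = |w × v| / |v| = √99972 / √441 ≈ 15.0564.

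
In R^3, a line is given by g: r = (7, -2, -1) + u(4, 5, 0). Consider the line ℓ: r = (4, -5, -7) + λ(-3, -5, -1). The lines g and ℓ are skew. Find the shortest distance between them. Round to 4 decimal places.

Common perpendicular direction n = (4, 5, 0) × (-3, -5, -1) = (-5, 4, -5).
With w = (4, -5, -7) − (7, -2, -1) = (-3, -3, -6), w · n = 33.
Distance = |w · n| / |n| = |33| / √66 ≈ 4.0620.

4.0620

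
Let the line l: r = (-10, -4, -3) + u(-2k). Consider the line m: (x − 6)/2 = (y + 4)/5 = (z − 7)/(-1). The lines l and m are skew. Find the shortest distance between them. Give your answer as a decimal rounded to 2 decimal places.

14.86

m has direction (2, 5, -1) through (6, -4, 7).
Common perpendicular direction n = (0, 0, -2) × (2, 5, -1) = (10, -4, 0).
With w = (6, -4, 7) − (-10, -4, -3) = (16, 0, 10), w · n = 160.
Distance = |w · n| / |n| = |160| / √116 ≈ 14.86.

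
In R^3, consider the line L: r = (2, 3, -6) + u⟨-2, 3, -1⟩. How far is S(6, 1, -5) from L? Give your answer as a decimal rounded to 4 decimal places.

2.2200

Taking (2, 3, -6) on L with direction v = (-2, 3, -1): w = S − (2, 3, -6) = (4, -2, 1), and w × v = (-1, 2, 8).
Distance = |w × v| / |v| = √69 / √14 ≈ 2.2200.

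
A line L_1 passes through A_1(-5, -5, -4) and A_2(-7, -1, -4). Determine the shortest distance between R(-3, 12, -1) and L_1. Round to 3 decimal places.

A direction vector for L_1 is A_2 − A_1 = (-2, 4, 0).
Taking (-5, -5, -4) on L_1 with direction v = (-2, 4, 0): w = R − (-5, -5, -4) = (2, 17, 3), and w × v = (-12, -6, 42).
Distance = |w × v| / |v| = √1944 / √20 ≈ 9.859.

9.859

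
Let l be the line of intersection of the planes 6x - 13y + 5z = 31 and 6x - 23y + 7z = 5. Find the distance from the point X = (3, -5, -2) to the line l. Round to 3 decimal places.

11.066

Direction of l: (6, -13, 5) × (6, -23, 7) = (24, -12, -60).
A point on l: solving the two plane equations with x = 10 gives (10, 3, 2).
Taking (10, 3, 2) on l with direction v = (24, -12, -60): w = X − (10, 3, 2) = (-7, -8, -4), and w × v = (432, -516, 276).
Distance = |w × v| / |v| = √529056 / √4320 ≈ 11.066.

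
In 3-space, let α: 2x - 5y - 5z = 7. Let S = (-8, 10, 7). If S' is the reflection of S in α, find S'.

λ = (n·S − d)/|n|² = (-101 − 7)/54 = -2.
Reflection = S − 2λn = (-8, 10, 7) − (-4)·(2, -5, -5) = (0, -10, -13).

(0, -10, -13)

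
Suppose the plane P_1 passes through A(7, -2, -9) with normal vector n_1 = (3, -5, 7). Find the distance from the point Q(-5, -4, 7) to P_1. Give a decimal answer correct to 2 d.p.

P_1: n_1·r = n_1·A gives 3x - 5y + 7z = -32.
n·Q − d = (3)·(-5) + (-5)·(-4) + (7)·(7) − (-32) = 86; |n| = √83.
Distance = |86| / √83 = 86/√83 ≈ 9.44.

9.44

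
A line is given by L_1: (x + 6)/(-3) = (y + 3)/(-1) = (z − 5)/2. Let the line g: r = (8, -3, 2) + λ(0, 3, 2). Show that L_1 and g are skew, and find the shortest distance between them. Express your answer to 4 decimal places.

6.3180

L_1 has direction (-3, -1, 2) through (-6, -3, 5).
Common perpendicular direction n = (-3, -1, 2) × (0, 3, 2) = (-8, 6, -9).
With w = (8, -3, 2) − (-6, -3, 5) = (14, 0, -3), w · n = -85.
Since n ≠ 0 the lines are not parallel, and w · n = -85 ≠ 0 so they do not intersect; hence they are skew.
Distance = |w · n| / |n| = |-85| / √181 ≈ 6.3180.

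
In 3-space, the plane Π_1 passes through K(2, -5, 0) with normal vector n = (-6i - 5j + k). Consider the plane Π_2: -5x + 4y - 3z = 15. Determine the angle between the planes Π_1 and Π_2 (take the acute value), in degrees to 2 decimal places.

82.78

Π_1: n·r = n·K gives -6x - 5y + z = 13.
cos θ = |n₁·n₂| / (|n₁||n₂|) = |7| / (√62 · √50).
θ = arccos(0.12572) ≈ 82.78°.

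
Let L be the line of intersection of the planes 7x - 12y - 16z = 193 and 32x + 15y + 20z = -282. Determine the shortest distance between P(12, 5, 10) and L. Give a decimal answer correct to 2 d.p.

Direction of L: (7, -12, -16) × (32, 15, 20) = (0, -652, 489).
A point on L: solving the two plane equations with y = -10 gives (-1, -10, -5).
Taking (-1, -10, -5) on L with direction v = (0, -652, 489): w = P − (-1, -10, -5) = (13, 15, 15), and w × v = (17115, -6357, -8476).
Distance = |w × v| / |v| = √405177250 / √664225 ≈ 24.70.

24.70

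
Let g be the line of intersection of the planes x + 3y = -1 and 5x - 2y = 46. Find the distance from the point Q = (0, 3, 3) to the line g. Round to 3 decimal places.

10.000

Direction of g: (1, 3, 0) × (5, -2, 0) = (0, 0, -17).
A point on g: solving the two plane equations with z = 11 gives (8, -3, 11).
Taking (8, -3, 11) on g with direction v = (0, 0, -17): w = Q − (8, -3, 11) = (-8, 6, -8), and w × v = (-102, -136, 0).
Distance = |w × v| / |v| = √28900 / √289 ≈ 10.000.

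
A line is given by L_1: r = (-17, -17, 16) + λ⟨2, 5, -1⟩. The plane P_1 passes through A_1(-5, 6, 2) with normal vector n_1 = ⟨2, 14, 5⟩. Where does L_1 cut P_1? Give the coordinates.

P_1: n_1·r = n_1·A_1 gives 2x + 14y + 5z = 84.
Substitute r = (-17, -17, 16) + t(2, 5, -1) into the plane: -192 + 69t = 84, so t = 4.
Intersection: (-17, -17, 16) + 4·(2, 5, -1) = (-9, 3, 12).

(-9, 3, 12)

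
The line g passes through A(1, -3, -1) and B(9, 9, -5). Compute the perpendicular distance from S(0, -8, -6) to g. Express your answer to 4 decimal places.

A direction vector for g is B − A = (8, 12, -4).
Taking (1, -3, -1) on g with direction v = (8, 12, -4): w = S − (1, -3, -1) = (-1, -5, -5), and w × v = (80, -44, 28).
Distance = |w × v| / |v| = √9120 / √224 ≈ 6.3808.

6.3808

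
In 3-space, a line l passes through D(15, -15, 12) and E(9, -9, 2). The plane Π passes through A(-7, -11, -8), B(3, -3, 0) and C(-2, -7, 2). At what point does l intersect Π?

A direction vector for l is E − D = (-6, 6, -10).
AB = (10, 8, 8), AC = (5, 4, 10); a normal to Π is AB × AC = (48, -60, 0).
Using A: Π has equation 48x - 60y = 324.
Substitute r = (15, -15, 12) + t(-6, 6, -10) into the plane: 1620 + (-648)t = 324, so t = 2.
Intersection: (15, -15, 12) + 2·(-6, 6, -10) = (3, -3, -8).

(3, -3, -8)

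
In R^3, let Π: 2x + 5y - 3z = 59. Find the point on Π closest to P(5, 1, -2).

Foot = P − λn with λ = (n·P − d)/|n|² = (21 − 59)/38 = -1.
Foot = (5, 1, -2) − (-1)·(2, 5, -3) = (7, 6, -5).

(7, 6, -5)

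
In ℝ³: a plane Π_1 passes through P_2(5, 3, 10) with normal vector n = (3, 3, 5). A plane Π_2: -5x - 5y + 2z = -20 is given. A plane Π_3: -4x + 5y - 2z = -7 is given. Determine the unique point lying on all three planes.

Π_1: n·r = n·P_2 gives 3x + 3y + 5z = 74.
Solving the 3×3 linear system 3x + 3y + 5z = 74, -5x - 5y + 2z = -20, -4x + 5y - 2z = -7 (e.g. by elimination or Cramer's rule, determinant = -279) gives (3, 5, 10).

(3, 5, 10)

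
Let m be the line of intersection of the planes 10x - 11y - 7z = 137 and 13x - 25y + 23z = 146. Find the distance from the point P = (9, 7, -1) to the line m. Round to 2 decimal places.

Direction of m: (10, -11, -7) × (13, -25, 23) = (-428, -321, -107).
A point on m: solving the two plane equations with x = 5 gives (5, -6, -3).
Taking (5, -6, -3) on m with direction v = (-428, -321, -107): w = P − (5, -6, -3) = (4, 13, 2), and w × v = (-749, -428, 4280).
Distance = |w × v| / |v| = √19062585 / √297674 ≈ 8.00.

8.00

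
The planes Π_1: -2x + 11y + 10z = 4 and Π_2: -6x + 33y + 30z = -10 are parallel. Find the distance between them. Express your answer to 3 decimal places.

Rescale Π_2 by 1/3: -2x + 11y + 10z = -10/3. Then distance = |4 − (-10/3)| / √225 ≈ 0.489.

0.489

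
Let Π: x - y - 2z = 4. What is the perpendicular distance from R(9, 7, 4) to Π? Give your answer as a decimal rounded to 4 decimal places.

n·R − d = (1)·(9) + (-1)·(7) + (-2)·(4) − 4 = -10; |n| = √6.
Distance = |-10| / √6 = 10/√6 ≈ 4.0825.

4.0825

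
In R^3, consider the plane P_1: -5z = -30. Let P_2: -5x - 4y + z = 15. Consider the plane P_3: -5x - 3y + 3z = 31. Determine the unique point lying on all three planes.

(-5, 4, 6)

Solving the 3×3 linear system -5z = -30, -5x - 4y + z = 15, -5x - 3y + 3z = 31 (e.g. by elimination or Cramer's rule, determinant = 25) gives (-5, 4, 6).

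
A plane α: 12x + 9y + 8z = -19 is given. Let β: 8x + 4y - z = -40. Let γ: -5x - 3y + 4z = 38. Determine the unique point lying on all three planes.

Solving the 3×3 linear system 12x + 9y + 8z = -19, 8x + 4y - z = -40, -5x - 3y + 4z = 38 (e.g. by elimination or Cramer's rule, determinant = -119) gives (-5, 1, 4).

(-5, 1, 4)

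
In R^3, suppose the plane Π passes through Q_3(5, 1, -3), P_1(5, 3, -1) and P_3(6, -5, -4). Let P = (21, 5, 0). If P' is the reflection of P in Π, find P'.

Q_3P_1 = (0, 2, 2), Q_3P_3 = (1, -6, -1); a normal to Π is Q_3P_1 × Q_3P_3 = (10, 2, -2).
Using Q_3: Π has equation 10x + 2y - 2z = 58.
λ = (n·P − d)/|n|² = (220 − 58)/108 = 3/2.
Reflection = P − 2λn = (21, 5, 0) − 3·(10, 2, -2) = (-9, -1, 6).

(-9, -1, 6)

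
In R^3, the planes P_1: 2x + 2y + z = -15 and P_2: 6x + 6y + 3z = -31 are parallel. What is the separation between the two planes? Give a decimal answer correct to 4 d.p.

1.5556

Rescale P_2 by 1/3: 2x + 2y + z = -31/3. Then distance = |-15 − (-31/3)| / √9 ≈ 1.5556.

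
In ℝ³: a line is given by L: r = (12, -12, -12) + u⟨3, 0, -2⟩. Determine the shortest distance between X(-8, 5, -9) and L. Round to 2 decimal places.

19.05

Taking (12, -12, -12) on L with direction v = (3, 0, -2): w = X − (12, -12, -12) = (-20, 17, 3), and w × v = (-34, -31, -51).
Distance = |w × v| / |v| = √4718 / √13 ≈ 19.05.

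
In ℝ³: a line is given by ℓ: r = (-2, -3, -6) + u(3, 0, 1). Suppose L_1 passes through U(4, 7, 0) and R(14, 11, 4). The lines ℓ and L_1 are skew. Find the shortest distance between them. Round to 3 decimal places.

A direction vector for L_1 is R − U = (10, 4, 4).
Common perpendicular direction n = (3, 0, 1) × (10, 4, 4) = (-4, -2, 12).
With w = (4, 7, 0) − (-2, -3, -6) = (6, 10, 6), w · n = 28.
Distance = |w · n| / |n| = |28| / √164 ≈ 2.186.

2.186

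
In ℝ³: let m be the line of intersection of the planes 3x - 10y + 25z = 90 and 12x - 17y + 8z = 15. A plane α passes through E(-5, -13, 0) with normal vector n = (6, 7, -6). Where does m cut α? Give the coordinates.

Direction of m: (3, -10, 25) × (12, -17, 8) = (345, 276, 69).
A point on m: solving the two plane equations with x = -15 gives (-15, -11, 1).
α: n·r = n·E gives 6x + 7y - 6z = -121.
Substitute r = (-15, -11, 1) + t(345, 276, 69) into the plane: -173 + 3588t = -121, so t = 1/69.
Intersection: (-15, -11, 1) + (1/69)·(345, 276, 69) = (-10, -7, 2).

(-10, -7, 2)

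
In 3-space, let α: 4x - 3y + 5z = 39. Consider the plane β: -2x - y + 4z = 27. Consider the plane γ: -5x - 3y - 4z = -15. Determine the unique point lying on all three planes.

Solving the 3×3 linear system 4x - 3y + 5z = 39, -2x - y + 4z = 27, -5x - 3y - 4z = -15 (e.g. by elimination or Cramer's rule, determinant = 153) gives (0, -3, 6).

(0, -3, 6)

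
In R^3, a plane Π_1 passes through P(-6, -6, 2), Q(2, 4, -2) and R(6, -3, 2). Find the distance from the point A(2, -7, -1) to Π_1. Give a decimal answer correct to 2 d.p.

4.00

PQ = (8, 10, -4), PR = (12, 3, 0); a normal to Π_1 is PQ × PR = (12, -48, -96).
Using P: Π_1 has equation 12x - 48y - 96z = 24.
n·A − d = (12)·(2) + (-48)·(-7) + (-96)·(-1) − 24 = 432; |n| = √11664.
Distance = |432| / √11664 = 432/√11664 ≈ 4.00.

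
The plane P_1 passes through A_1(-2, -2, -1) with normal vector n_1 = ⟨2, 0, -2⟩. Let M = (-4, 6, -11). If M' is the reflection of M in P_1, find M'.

P_1: n_1·r = n_1·A_1 gives 2x - 2z = -2.
λ = (n·M − d)/|n|² = (14 − (-2))/8 = 2.
Reflection = M − 2λn = (-4, 6, -11) − 4·(2, 0, -2) = (-12, 6, -3).

(-12, 6, -3)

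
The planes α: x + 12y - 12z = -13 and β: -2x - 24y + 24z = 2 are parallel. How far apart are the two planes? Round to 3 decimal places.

0.706

Rescale β by 1/(-2): x + 12y - 12z = -1. Then distance = |-13 − (-1)| / √289 ≈ 0.706.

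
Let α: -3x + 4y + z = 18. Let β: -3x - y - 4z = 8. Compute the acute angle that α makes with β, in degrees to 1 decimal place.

cos θ = |n₁·n₂| / (|n₁||n₂|) = |1| / (√26 · √26).
θ = arccos(0.03846) ≈ 87.8°.

87.8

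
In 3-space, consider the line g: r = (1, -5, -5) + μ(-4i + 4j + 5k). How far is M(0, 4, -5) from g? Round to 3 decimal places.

Taking (1, -5, -5) on g with direction v = (-4, 4, 5): w = M − (1, -5, -5) = (-1, 9, 0), and w × v = (45, 5, 32).
Distance = |w × v| / |v| = √3074 / √57 ≈ 7.344.

7.344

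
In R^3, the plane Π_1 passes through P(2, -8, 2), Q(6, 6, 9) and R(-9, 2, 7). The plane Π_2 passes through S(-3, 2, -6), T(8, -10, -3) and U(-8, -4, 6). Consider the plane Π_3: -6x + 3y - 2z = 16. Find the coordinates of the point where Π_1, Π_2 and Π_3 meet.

PQ = (4, 14, 7), PR = (-11, 10, 5); a normal to Π_1 is PQ × PR = (0, -97, 194).
Using P: Π_1 has equation -97y + 194z = 1164.
ST = (11, -12, 3), SU = (-5, -6, 12); a normal to Π_2 is ST × SU = (-126, -147, -126).
Using S: Π_2 has equation -126x - 147y - 126z = 840.
Solving the 3×3 linear system -97y + 194z = 1164, -126x - 147y - 126z = 840, -6x + 3y - 2z = 16 (e.g. by elimination or Cramer's rule, determinant = -293328) gives (-6, -4, 4).

(-6, -4, 4)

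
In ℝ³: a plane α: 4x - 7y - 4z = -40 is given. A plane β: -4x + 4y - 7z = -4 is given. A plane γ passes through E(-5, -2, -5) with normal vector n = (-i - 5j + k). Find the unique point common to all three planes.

γ: n·r = n·E gives -x - 5y + z = 10.
Solving the 3×3 linear system 4x - 7y - 4z = -40, -4x + 4y - 7z = -4, -x - 5y + z = 10 (e.g. by elimination or Cramer's rule, determinant = -297) gives (-6, 0, 4).

(-6, 0, 4)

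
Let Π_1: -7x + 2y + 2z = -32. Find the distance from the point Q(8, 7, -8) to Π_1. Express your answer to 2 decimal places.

3.44

n·Q − d = (-7)·(8) + (2)·(7) + (2)·(-8) − (-32) = -26; |n| = √57.
Distance = |-26| / √57 = 26/√57 ≈ 3.44.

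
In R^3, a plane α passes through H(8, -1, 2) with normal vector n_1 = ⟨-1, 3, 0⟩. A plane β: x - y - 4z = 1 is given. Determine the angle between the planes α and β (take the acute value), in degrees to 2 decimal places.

α: n_1·r = n_1·H gives -x + 3y = -11.
cos θ = |n₁·n₂| / (|n₁||n₂|) = |-4| / (√10 · √18).
θ = arccos(0.29814) ≈ 72.65°.

72.65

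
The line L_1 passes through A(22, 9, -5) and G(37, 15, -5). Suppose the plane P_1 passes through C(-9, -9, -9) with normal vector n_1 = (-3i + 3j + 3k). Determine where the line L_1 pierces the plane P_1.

(7, 3, -5)

A direction vector for L_1 is G − A = (15, 6, 0).
P_1: n_1·r = n_1·C gives -3x + 3y + 3z = -27.
Substitute r = (22, 9, -5) + t(15, 6, 0) into the plane: -54 + (-27)t = -27, so t = -1.
Intersection: (22, 9, -5) + (-1)·(15, 6, 0) = (7, 3, -5).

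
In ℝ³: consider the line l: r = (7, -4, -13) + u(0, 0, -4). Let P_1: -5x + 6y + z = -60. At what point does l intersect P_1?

(7, -4, -1)

Substitute r = (7, -4, -13) + t(0, 0, -4) into the plane: -72 + (-4)t = -60, so t = -3.
Intersection: (7, -4, -13) + (-3)·(0, 0, -4) = (7, -4, -1).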